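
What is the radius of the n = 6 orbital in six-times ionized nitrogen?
0.2721 nm (or 2.7215 Å)

The Bohr radius formula is:
r_n = n² a₀ / Z

where a₀ = 0.0529177 nm is the Bohr radius.

For N⁶⁺ (Z = 7) at n = 6:
r_6 = 6² × 0.0529177 nm / 7
r_6 = 36 × 0.0529177 nm / 7
r_6 = 1.90504 nm / 7
r_6 = 0.2721 nm

The electron orbits at approximately 0.2721 nm from the nucleus.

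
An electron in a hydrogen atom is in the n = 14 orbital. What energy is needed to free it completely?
0.069 eV

The ionization energy is the energy needed to remove the electron completely (n → ∞).

For hydrogen, E_n = -13.6057 eV / n².

At n = 14: E_14 = -13.6057 / 14² = -0.069417 eV
At n = ∞: E_∞ = 0 eV

Ionization energy = E_∞ - E_14 = 0 - (-0.069417) = 0.069417 eV
Ionization energy ≈ 0.069 eV

This is also called the binding energy of the electron in state n = 14.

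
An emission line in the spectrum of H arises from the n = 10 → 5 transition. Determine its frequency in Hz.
9.8695e+13 Hz

First, find the transition energy:
E_10 = -13.6057 / 10² = -0.13605700 eV
E_5 = -13.6057 / 5² = -0.54422800 eV
|ΔE| = |E_5 - E_10| = 0.40817100 eV

Convert to Joules: E = 0.40817100 eV × (1.602177 × 10⁻¹⁹ J/eV) = 6.539622e-20 J

Using E = hf:
f = E/h = 6.539622e-20 J / (6.62607 × 10⁻³⁴ J·s)
f = 9.8695e+13 Hz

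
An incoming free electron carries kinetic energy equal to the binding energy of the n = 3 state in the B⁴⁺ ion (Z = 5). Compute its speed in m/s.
3.646e+06 m/s (or 1.2162% of c)

The binding energy at n = 3 for B⁴⁺ is:
E_3 = -13.6057 × 5²/3² = -37.793611 eV
|E_3| = 37.793611 eV

Convert to Joules:
KE = 37.793611 eV × (1.602177 × 10⁻¹⁹ J/eV) = 6.05521e-18 J

Using KE = ½mv²:
v = √(2·KE/m_e)
v = √(2 × 6.05521e-18 J / 9.10938 × 10⁻³¹ kg)
v = 3.646e+06 m/s

This is approximately 1.2162% the speed of light.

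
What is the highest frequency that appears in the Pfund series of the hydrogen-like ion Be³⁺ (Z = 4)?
2.11e+15 Hz

The series limit corresponds to the transition from n = ∞ to n = 5.
This is the highest energy (shortest wavelength) transition in the Pfund series.

E_∞ = 0 eV
E_5 = -13.6057 × 4² / 5² = -8.70765 eV

Energy at series limit:
ΔE = E_∞ - E_5 = 0 - (-8.70765) = 8.70765 eV
E = 8.70765 eV × (1.602177 × 10⁻¹⁹ J/eV) = 1.3951e-18 J
f = E/h = 1.3951e-18 J / (6.62607 × 10⁻³⁴ J·s) = 2.11e+15 Hz

This energy equals the ionization energy from the n = 5 state of Be³⁺.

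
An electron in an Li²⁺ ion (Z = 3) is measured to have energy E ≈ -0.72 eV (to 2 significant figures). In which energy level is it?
n = 13

The exact energy levels follow E_n = -13.6057 Z² / n² eV with Z = 3.

The measured value (-0.72 eV) is reported to only 2 significant figures, so we must test candidate n values and see which one matches to that precision.

Candidate energies:
  n = 11:  E = -13.6057 × 3² / 11² = -1.01199 eV
  n = 12:  E = -13.6057 × 3² / 12² = -0.85036 eV
  n = 13:  E = -13.6057 × 3² / 13² = -0.72456 eV  ← matches
  n = 14:  E = -13.6057 × 3² / 14² = -0.62475 eV
  n = 15:  E = -13.6057 × 3² / 15² = -0.54423 eV

Checking against the measurement of -0.72 eV (2 sig figs), only n = 13 agrees:
E_13 = -0.72456 eV, which rounds to -0.72 eV ✓

Therefore n = 13.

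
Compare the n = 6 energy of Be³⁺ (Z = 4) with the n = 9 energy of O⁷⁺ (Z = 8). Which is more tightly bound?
O⁷⁺ at n = 9 (E = -10.750 eV)

Using E_n = -13.6057 Z² / n² eV:

Be³⁺ (Z = 4) at n = 6:
E = -13.6057 × 4² / 6² = -13.6057 × 16 / 36 = -6.046978 eV

O⁷⁺ (Z = 8) at n = 9:
E = -13.6057 × 8² / 9² = -13.6057 × 64 / 81 = -10.750183 eV

Since -10.750183 eV < -6.046978 eV,
O⁷⁺ at n = 9 is more tightly bound (requires more energy to ionize).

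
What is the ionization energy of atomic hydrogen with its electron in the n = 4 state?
0.850 eV

The ionization energy is the energy needed to remove the electron completely (n → ∞).

For hydrogen, E_n = -13.6057 eV / n².

At n = 4: E_4 = -13.6057 / 4² = -0.850356 eV
At n = ∞: E_∞ = 0 eV

Ionization energy = E_∞ - E_4 = 0 - (-0.850356) = 0.850356 eV
Ionization energy ≈ 0.850 eV

This is also called the binding energy of the electron in state n = 4.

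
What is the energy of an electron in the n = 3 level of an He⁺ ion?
-6.046978 eV

For hydrogen-like ions, the energy levels scale with Z²:
E_n = -13.6057 Z² / n² eV

For He⁺ (Z = 2) at n = 3:
E_3 = -13.6057 × 2² / 3²
E_3 = -13.6057 × 4 / 9
E_3 = -54.4228 / 9
E_3 = -6.046978 eV

The energy is 4 times more negative than hydrogen at the same n due to the stronger nuclear charge.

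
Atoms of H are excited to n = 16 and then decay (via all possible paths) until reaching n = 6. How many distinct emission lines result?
55

The electron can occupy levels n = 6, 7, ..., 16 during de-excitation — that is m = 16 - 6 + 1 = 11 distinct levels.

The number of distinct spectral lines equals the number of ways to choose 2 of these m levels (each pair gives one possible emission transition):

Number of lines = m(m-1)/2 = 11×10/2 = 55

These correspond to all possible transitions between the 11 levels:
16 → 15, 16 → 14, 16 → 13, 16 → 12, 16 → 11, 16 → 10, 16 → 9, 16 → 8...

Each transition produces a photon with a unique energy (and thus wavelength). This count does not depend on Z.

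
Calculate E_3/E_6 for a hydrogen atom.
4.0000

Using E_n = -13.6057 Z² / n² eV with Z = 1:

E_3 = -13.6057 / 3² = -13.6057 / 9 = -1.5117444444 eV
E_6 = -13.6057 / 6² = -13.6057 / 36 = -0.3779361111 eV

The ratio is:
E_3/E_6 = (-1.5117444444) / (-0.3779361111)
E_3/E_6 = (-13.6057/9) / (-13.6057/36)
E_3/E_6 = 36/9
E_3/E_6 = 4.0000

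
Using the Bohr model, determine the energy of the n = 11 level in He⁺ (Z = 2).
-0.45 eV

For hydrogen-like ions, the energy levels scale with Z²:
E_n = -13.6057 Z² / n² eV

For He⁺ (Z = 2) at n = 11:
E_11 = -13.6057 × 2² / 11²
E_11 = -13.6057 × 4 / 121
E_11 = -54.4228 / 121
E_11 = -0.45 eV

The energy is 4 times more negative than hydrogen at the same n due to the stronger nuclear charge.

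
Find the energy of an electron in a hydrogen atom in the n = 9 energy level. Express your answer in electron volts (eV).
-0.17 eV

The energy levels of a hydrogen-like atom are given by:
E_n = -13.6057 eV / n²

For n = 9:
E_9 = -13.6057 eV / 9²
E_9 = -13.6057 eV / 81
E_9 = -0.17 eV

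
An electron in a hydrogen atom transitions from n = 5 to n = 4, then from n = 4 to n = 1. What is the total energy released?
13.06 eV

The energy levels of hydrogen are E_n = -13.6057 / n² eV.

First transition (5 → 4):
ΔE₁ = |E_4 - E_5|
ΔE₁ = |-0.85035625 - (-0.54422800)| = 0.30613 eV

Second transition (4 → 1):
ΔE₂ = |E_1 - E_4|
ΔE₂ = |-13.60570000 - (-0.85035625)| = 12.75534 eV

Total energy released:
E_total = ΔE₁ + ΔE₂ = 0.30613 + 12.75534 = 13.06 eV

Note: This equals the direct transition 5 → 1: 13.06 eV ✓
Energy is conserved regardless of the path taken.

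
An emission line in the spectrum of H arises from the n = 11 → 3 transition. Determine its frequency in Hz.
3.383e+14 Hz

First, find the transition energy:
E_11 = -13.6057 / 11² = -0.112444 eV
E_3 = -13.6057 / 3² = -1.511744 eV
|ΔE| = |E_3 - E_11| = 1.399300 eV

Convert to Joules: E = 1.399300 eV × (1.602177 × 10⁻¹⁹ J/eV) = 2.24193e-19 J

Using E = hf:
f = E/h = 2.24193e-19 J / (6.62607 × 10⁻³⁴ J·s)
f = 3.383e+14 Hz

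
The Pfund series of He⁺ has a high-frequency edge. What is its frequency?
5.26e+14 Hz

The series limit corresponds to the transition from n = ∞ to n = 5.
This is the highest energy (shortest wavelength) transition in the Pfund series.

E_∞ = 0 eV
E_5 = -13.6057 × 2² / 5² = -2.176912 eV

Energy at series limit:
ΔE = E_∞ - E_5 = 0 - (-2.176912) = 2.176912 eV
E = 2.176912 eV × (1.602177 × 10⁻¹⁹ J/eV) = 3.4878e-19 J
f = E/h = 3.4878e-19 J / (6.62607 × 10⁻³⁴ J·s) = 5.26e+14 Hz

This energy equals the ionization energy from the n = 5 state of He⁺.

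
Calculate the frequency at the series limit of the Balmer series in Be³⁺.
1.3159e+16 Hz

The series limit corresponds to the transition from n = ∞ to n = 2.
This is the highest energy (shortest wavelength) transition in the Balmer series.

E_∞ = 0 eV
E_2 = -13.6057 × 4² / 2² = -54.422800 eV

Energy at series limit:
ΔE = E_∞ - E_2 = 0 - (-54.422800) = 54.422800 eV
E = 54.422800 eV × (1.602177 × 10⁻¹⁹ J/eV) = 8.719496e-18 J
f = E/h = 8.719496e-18 J / (6.62607 × 10⁻³⁴ J·s) = 1.3159e+16 Hz

This energy equals the ionization energy from the n = 2 state of Be³⁺.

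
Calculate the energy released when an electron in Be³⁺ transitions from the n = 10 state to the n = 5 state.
6.5307 eV

The energy levels are E_n = -13.6057 Z² eV / n².

Energy at n = 10: E_10 = -13.6057 × 4² / 10² = -2.1769120 eV
Energy at n = 5: E_5 = -13.6057 × 4² / 5² = -8.7076480 eV

For emission (electron falling to lower state), the photon energy is:
E_photon = E_10 - E_5 = |-2.1769120 - (-8.7076480)|
E_photon = 6.5307 eV

This energy is carried away by the emitted photon.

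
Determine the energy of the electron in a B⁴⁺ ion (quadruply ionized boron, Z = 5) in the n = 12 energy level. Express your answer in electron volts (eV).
-2.362101 eV

The energy levels of a hydrogen-like atom are given by:
E_n = -13.6057 Z² / n² eV  (with Z = 5 for B⁴⁺)

For n = 12:
E_12 = -13.6057 × 5² / 12²
E_12 = -13.6057 × 25 / 144
E_12 = -2.362101 eV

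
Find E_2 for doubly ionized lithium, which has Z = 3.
-30.61 eV

For hydrogen-like ions, the energy levels scale with Z²:
E_n = -13.6057 Z² / n² eV

For Li²⁺ (Z = 3) at n = 2:
E_2 = -13.6057 × 3² / 2²
E_2 = -13.6057 × 9 / 4
E_2 = -122.4513 / 4
E_2 = -30.61 eV

The energy is 9 times more negative than hydrogen at the same n due to the stronger nuclear charge.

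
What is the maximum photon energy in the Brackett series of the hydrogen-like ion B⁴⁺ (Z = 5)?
21.2589 eV

The series limit corresponds to the transition from n = ∞ to n = 4.
This is the highest energy (shortest wavelength) transition in the Brackett series.

E_∞ = 0 eV
E_4 = -13.6057 × 5² / 4² = -21.2589 eV

Energy at series limit:
ΔE = E_∞ - E_4 = 0 - (-21.2589) = 21.2589 eV

This energy equals the ionization energy from the n = 4 state of B⁴⁺.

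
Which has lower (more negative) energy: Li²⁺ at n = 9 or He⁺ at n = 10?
Li²⁺ at n = 9 (E = -1.511744 eV)

Using E_n = -13.6057 Z² / n² eV:

Li²⁺ (Z = 3) at n = 9:
E = -13.6057 × 3² / 9² = -13.6057 × 9 / 81 = -1.511744444 eV

He⁺ (Z = 2) at n = 10:
E = -13.6057 × 2² / 10² = -13.6057 × 4 / 100 = -0.544228000 eV

Since -1.511744444 eV < -0.544228000 eV,
Li²⁺ at n = 9 is more tightly bound (requires more energy to ionize).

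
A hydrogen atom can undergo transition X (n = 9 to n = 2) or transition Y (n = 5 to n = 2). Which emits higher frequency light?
9 → 2

Calculate the energy for each transition:

Transition 9 → 2:
ΔE₁ = |E_2 - E_9| = |-13.6057/2² - (-13.6057/9²)|
ΔE₁ = |-3.40142500000 - (-0.16797160494)| = 3.23345340 eV

Transition 5 → 2:
ΔE₂ = |E_2 - E_5| = |-13.6057/2² - (-13.6057/5²)|
ΔE₂ = |-3.40142500000 - (-0.54422800000)| = 2.85719700 eV

Since 3.23345340 eV > 2.85719700 eV, the transition 9 → 2 emits the more energetic photon.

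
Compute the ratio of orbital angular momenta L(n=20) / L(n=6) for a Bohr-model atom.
3.33333

In the Bohr model, L_n = nℏ, so the ratio is purely the ratio of quantum numbers:

L_20/L_6 = 20ℏ / 6ℏ = 20/6 = 3.33333

The angular momentum scales linearly with n.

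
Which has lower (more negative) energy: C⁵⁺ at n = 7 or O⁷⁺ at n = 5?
O⁷⁺ at n = 5 (E = -34.83 eV)

Using E_n = -13.6057 Z² / n² eV:

C⁵⁺ (Z = 6) at n = 7:
E = -13.6057 × 6² / 7² = -13.6057 × 36 / 49 = -9.99602 eV

O⁷⁺ (Z = 8) at n = 5:
E = -13.6057 × 8² / 5² = -13.6057 × 64 / 25 = -34.83059 eV

Since -34.83059 eV < -9.99602 eV,
O⁷⁺ at n = 5 is more tightly bound (requires more energy to ionize).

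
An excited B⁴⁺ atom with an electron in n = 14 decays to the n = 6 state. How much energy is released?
7.712982 eV

The energy levels are E_n = -13.6057 Z² eV / n².

Energy at n = 14: E_14 = -13.6057 × 5² / 14² = -1.735420918 eV
Energy at n = 6: E_6 = -13.6057 × 5² / 6² = -9.448402778 eV

For emission (electron falling to lower state), the photon energy is:
E_photon = E_14 - E_6 = |-1.735420918 - (-9.448402778)|
E_photon = 7.712982 eV

This energy is carried away by the emitted photon.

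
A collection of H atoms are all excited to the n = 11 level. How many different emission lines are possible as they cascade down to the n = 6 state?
15

The electron can occupy levels n = 6, 7, ..., 11 during de-excitation — that is m = 11 - 6 + 1 = 6 distinct levels.

The number of distinct spectral lines equals the number of ways to choose 2 of these m levels (each pair gives one possible emission transition):

Number of lines = m(m-1)/2 = 6×5/2 = 15

These correspond to all possible transitions between the 6 levels:
11 → 10, 11 → 9, 11 → 8, 11 → 7, 11 → 6, 10 → 9, 10 → 8, 10 → 7...

Each transition produces a photon with a unique energy (and thus wavelength). This count does not depend on Z.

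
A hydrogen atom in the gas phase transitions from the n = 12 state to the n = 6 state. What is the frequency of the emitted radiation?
6.85384e+13 Hz

First, find the transition energy:
E_12 = -13.6057 / 12² = -0.094484028 eV
E_6 = -13.6057 / 6² = -0.377936111 eV
|ΔE| = |E_6 - E_12| = 0.283452083 eV

Convert to Joules: E = 0.283452083 eV × (1.602177 × 10⁻¹⁹ J/eV) = 4.5414041e-20 J

Using E = hf:
f = E/h = 4.5414041e-20 J / (6.62607 × 10⁻³⁴ J·s)
f = 6.85384e+13 Hz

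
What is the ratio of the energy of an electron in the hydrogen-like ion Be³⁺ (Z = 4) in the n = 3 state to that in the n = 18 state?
36.00000

Using E_n = -13.6057 Z² / n² eV with Z = 4:

E_3 = -13.6057 × 4² / 3² = -217.6912 / 9 = -24.18791111111 eV
E_18 = -13.6057 × 4² / 18² = -217.6912 / 324 = -0.67188641975 eV

The ratio is:
E_3/E_18 = (-24.18791111111) / (-0.67188641975)
E_3/E_18 = (-217.6912/9) / (-217.6912/324)
E_3/E_18 = 324/9
E_3/E_18 = 36.00000
(Note: the Z² factors cancel in the ratio.)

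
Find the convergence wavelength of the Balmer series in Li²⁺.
40.501 nm

The series limit corresponds to the transition from n = ∞ to n = 2.
This is the highest energy (shortest wavelength) transition in the Balmer series.

E_∞ = 0 eV
E_2 = -13.6057 × 3² / 2² = -30.61283 eV

Energy at series limit:
ΔE = E_∞ - E_2 = 0 - (-30.61283) = 30.61283 eV
λ = hc/E = 1239.84 eV·nm / 30.61283 eV = 40.501 nm

This energy equals the ionization energy from the n = 2 state of Li²⁺.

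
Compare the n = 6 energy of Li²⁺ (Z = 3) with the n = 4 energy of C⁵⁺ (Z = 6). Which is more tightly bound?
C⁵⁺ at n = 4 (E = -30.61283 eV)

Using E_n = -13.6057 Z² / n² eV:

Li²⁺ (Z = 3) at n = 6:
E = -13.6057 × 3² / 6² = -13.6057 × 9 / 36 = -3.40142500 eV

C⁵⁺ (Z = 6) at n = 4:
E = -13.6057 × 6² / 4² = -13.6057 × 36 / 16 = -30.61282500 eV

Since -30.61282500 eV < -3.40142500 eV,
C⁵⁺ at n = 4 is more tightly bound (requires more energy to ionize).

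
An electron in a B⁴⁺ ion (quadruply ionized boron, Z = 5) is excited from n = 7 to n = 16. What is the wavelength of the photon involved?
220.89 nm

First, find the transition energy using E_n = -13.6057 Z² / n² eV:
E_7 = -13.6057 × 5² / 7² = -6.941684 eV
E_16 = -13.6057 × 5² / 16² = -1.328682 eV

Photon energy: |ΔE| = |E_16 - E_7| = 5.613002 eV

Convert to wavelength using E = hc/λ with hc = 1239.84 eV·nm:
λ = hc/E = 1239.84 eV·nm / 5.613002 eV
λ = 220.89 nm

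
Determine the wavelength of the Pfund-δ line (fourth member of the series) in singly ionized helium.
823.800 nm

The lines of a series are numbered from the longest wavelength (smallest ΔE) outward; the fourth line is the transition from n = n_f + 4 to n_f.
The Pfund series has all transitions ending at n_f = 5.

For He⁺ (Z = 2), the fourth line (δ-line) is the jump from n = 9 to n = 5:
E_9 = -13.6057 × 2² / 9² = -0.6718864 eV
E_5 = -13.6057 × 2² / 5² = -2.1769120 eV
ΔE = E_9 - E_5 = 1.5050256 eV

λ = hc/E = 1239.84 eV·nm / 1.5050256 eV
λ = 823.800 nm

This is the δ-line of the Pfund series in He⁺.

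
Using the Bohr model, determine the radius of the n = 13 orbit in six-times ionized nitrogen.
1.2776 nm (or 12.7758 Å)

The Bohr radius formula is:
r_n = n² a₀ / Z

where a₀ = 0.0529177 nm is the Bohr radius.

For N⁶⁺ (Z = 7) at n = 13:
r_13 = 13² × 0.0529177 nm / 7
r_13 = 169 × 0.0529177 nm / 7
r_13 = 8.94309 nm / 7
r_13 = 1.2776 nm

The electron orbits at approximately 1.2776 nm from the nucleus.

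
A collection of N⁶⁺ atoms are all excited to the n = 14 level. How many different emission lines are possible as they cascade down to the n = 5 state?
45

The electron can occupy levels n = 5, 6, ..., 14 during de-excitation — that is m = 14 - 5 + 1 = 10 distinct levels.

The number of distinct spectral lines equals the number of ways to choose 2 of these m levels (each pair gives one possible emission transition):

Number of lines = m(m-1)/2 = 10×9/2 = 45

These correspond to all possible transitions between the 10 levels:
14 → 13, 14 → 12, 14 → 11, 14 → 10, 14 → 9, 14 → 8, 14 → 7, 14 → 6...

Each transition produces a photon with a unique energy (and thus wavelength). This count does not depend on Z.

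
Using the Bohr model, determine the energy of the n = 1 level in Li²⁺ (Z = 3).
-122.451 eV

For hydrogen-like ions, the energy levels scale with Z²:
E_n = -13.6057 Z² / n² eV

For Li²⁺ (Z = 3) at n = 1:
E_1 = -13.6057 × 3² / 1²
E_1 = -13.6057 × 9 / 1
E_1 = -122.4513 / 1
E_1 = -122.451 eV

The energy is 9 times more negative than hydrogen at the same n due to the stronger nuclear charge.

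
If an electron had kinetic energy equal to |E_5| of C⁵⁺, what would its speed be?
2.625e+06 m/s (or 0.8757% of c)

The binding energy at n = 5 for C⁵⁺ is:
E_5 = -13.6057 × 6²/5² = -19.592208 eV
|E_5| = 19.592208 eV

Convert to Joules:
KE = 19.592208 eV × (1.602177 × 10⁻¹⁹ J/eV) = 3.13902e-18 J

Using KE = ½mv²:
v = √(2·KE/m_e)
v = √(2 × 3.13902e-18 J / 9.10938 × 10⁻³¹ kg)
v = 2.625e+06 m/s

This is approximately 0.8757% the speed of light.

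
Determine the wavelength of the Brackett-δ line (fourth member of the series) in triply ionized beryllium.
121.50 nm

The lines of a series are numbered from the longest wavelength (smallest ΔE) outward; the fourth line is the transition from n = n_f + 4 to n_f.
The Brackett series has all transitions ending at n_f = 4.

For Be³⁺ (Z = 4), the fourth line (δ-line) is the jump from n = 8 to n = 4:
E_8 = -13.6057 × 4² / 8² = -3.40143 eV
E_4 = -13.6057 × 4² / 4² = -13.60570 eV
ΔE = E_8 - E_4 = 10.20427 eV

λ = hc/E = 1239.84 eV·nm / 10.20427 eV
λ = 121.50 nm

This is the δ-line of the Brackett series in Be³⁺.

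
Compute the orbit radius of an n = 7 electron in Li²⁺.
0.86432 nm (or 8.64323 Å)

The Bohr radius formula is:
r_n = n² a₀ / Z

where a₀ = 0.05291772 nm is the Bohr radius.

For Li²⁺ (Z = 3) at n = 7:
r_7 = 7² × 0.05291772 nm / 3
r_7 = 49 × 0.05291772 nm / 3
r_7 = 2.592968 nm / 3
r_7 = 0.86432 nm

The electron orbits at approximately 0.86432 nm from the nucleus.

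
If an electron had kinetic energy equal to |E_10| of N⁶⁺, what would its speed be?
1.5314e+06 m/s (or 0.511% of c)

The binding energy at n = 10 for N⁶⁺ is:
E_10 = -13.6057 × 7²/10² = -6.6667930 eV
|E_10| = 6.6667930 eV

Convert to Joules:
KE = 6.6667930 eV × (1.602177 × 10⁻¹⁹ J/eV) = 1.068138e-18 J

Using KE = ½mv²:
v = √(2·KE/m_e)
v = √(2 × 1.068138e-18 J / 9.10938 × 10⁻³¹ kg)
v = 1.5314e+06 m/s

This is approximately 0.511% the speed of light.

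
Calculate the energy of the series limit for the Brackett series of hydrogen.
0.850356 eV

The series limit corresponds to the transition from n = ∞ to n = 4.
This is the highest energy (shortest wavelength) transition in the Brackett series.

E_∞ = 0 eV
E_4 = -13.6057 / 4² = -0.850356 eV

Energy at series limit:
ΔE = E_∞ - E_4 = 0 - (-0.850356) = 0.850356 eV

This energy equals the ionization energy from the n = 4 state of hydrogen.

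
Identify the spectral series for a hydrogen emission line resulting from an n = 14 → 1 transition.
Lyman series

The spectral series in hydrogen are named based on the final (lower) energy level:
- Lyman series: n_final = 1 (ultraviolet)
- Balmer series: n_final = 2 (visible/near-UV)
- Paschen series: n_final = 3 (infrared)
- Brackett series: n_final = 4 (infrared)
- Pfund series: n_final = 5 (far infrared)

Since this transition ends at n = 1, it belongs to the Lyman series.

For reference, this 14 → 1 line has photon energy
ΔE = 13.6057 eV × (1/1² - 1/14²) = 13.5363 eV,
corresponding to wavelength λ = hc/ΔE = 1239.84 eV·nm / 13.5363 eV = 91.59 nm in the ultraviolet region.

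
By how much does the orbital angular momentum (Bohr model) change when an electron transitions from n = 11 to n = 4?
7.382e-34 J·s (or 7ℏ)

In the Bohr model, L_n = nℏ where ℏ = 1.05457e-34 J·s.

L_11 = 11ℏ = 1.16003e-33 J·s
L_4 = 4ℏ = 4.21828e-34 J·s

ΔL = L_11 - L_4 = (11 - 4)ℏ = 7ℏ
ΔL = 7 × 1.05457e-34 J·s = 7.382e-34 J·s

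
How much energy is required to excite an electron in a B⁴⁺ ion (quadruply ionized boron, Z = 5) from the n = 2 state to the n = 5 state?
71.430 eV

The energy levels of a hydrogen-like atom are E_n = -13.6057 Z² eV / n².

Energy at n = 2: E_2 = -13.6057 × 5² / 2² = -85.035625 eV
Energy at n = 5: E_5 = -13.6057 × 5² / 5² = -13.605700 eV

The excitation energy is the difference:
ΔE = E_5 - E_2
ΔE = -13.605700 - (-85.035625)
ΔE = 71.430 eV

Since this is positive, energy must be absorbed (photon absorption).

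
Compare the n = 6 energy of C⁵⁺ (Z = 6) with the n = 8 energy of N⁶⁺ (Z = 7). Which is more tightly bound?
C⁵⁺ at n = 6 (E = -13.606 eV)

Using E_n = -13.6057 Z² / n² eV:

C⁵⁺ (Z = 6) at n = 6:
E = -13.6057 × 6² / 6² = -13.6057 × 36 / 36 = -13.605700 eV

N⁶⁺ (Z = 7) at n = 8:
E = -13.6057 × 7² / 8² = -13.6057 × 49 / 64 = -10.416864 eV

Since -13.605700 eV < -10.416864 eV,
C⁵⁺ at n = 6 is more tightly bound (requires more energy to ionize).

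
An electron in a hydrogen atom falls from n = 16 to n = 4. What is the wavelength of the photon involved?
1555.22582 nm

First, find the transition energy using E_n = -13.6057 / n² eV:
E_16 = -13.6057 / 16² = -0.05314726563 eV
E_4 = -13.6057 / 4² = -0.85035625000 eV

Photon energy: |ΔE| = |E_4 - E_16| = 0.79720898437 eV

Convert to wavelength using E = hc/λ with hc = 1239.84 eV·nm:
λ = hc/E = 1239.84 eV·nm / 0.79720898437 eV
λ = 1555.22582 nm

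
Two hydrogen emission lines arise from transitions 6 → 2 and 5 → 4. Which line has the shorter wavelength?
6 → 2

Calculate the energy for each transition:

Transition 6 → 2:
ΔE₁ = |E_2 - E_6| = |-13.6057/2² - (-13.6057/6²)|
ΔE₁ = |-3.401425000000 - (-0.377936111111)| = 3.023488889 eV

Transition 5 → 4:
ΔE₂ = |E_4 - E_5| = |-13.6057/4² - (-13.6057/5²)|
ΔE₂ = |-0.850356250000 - (-0.544228000000)| = 0.306128250 eV

Since 3.023488889 eV > 0.306128250 eV, the transition 6 → 2 emits the more energetic photon.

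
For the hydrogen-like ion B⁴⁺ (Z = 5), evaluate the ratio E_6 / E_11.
3.361111

Using E_n = -13.6057 Z² / n² eV with Z = 5:

E_6 = -13.6057 × 5² / 6² = -340.1425 / 36 = -9.448402777778 eV
E_11 = -13.6057 × 5² / 11² = -340.1425 / 121 = -2.811095041322 eV

The ratio is:
E_6/E_11 = (-9.448402777778) / (-2.811095041322)
E_6/E_11 = (-340.1425/36) / (-340.1425/121)
E_6/E_11 = 121/36
E_6/E_11 = 3.361111
(Note: the Z² factors cancel in the ratio.)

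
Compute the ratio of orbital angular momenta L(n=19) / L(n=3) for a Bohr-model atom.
6.33

In the Bohr model, L_n = nℏ, so the ratio is purely the ratio of quantum numbers:

L_19/L_3 = 19ℏ / 3ℏ = 19/3 = 6.33

The angular momentum scales linearly with n.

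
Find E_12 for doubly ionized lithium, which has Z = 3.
-0.850 eV

For hydrogen-like ions, the energy levels scale with Z²:
E_n = -13.6057 Z² / n² eV

For Li²⁺ (Z = 3) at n = 12:
E_12 = -13.6057 × 3² / 12²
E_12 = -13.6057 × 9 / 144
E_12 = -122.4513 / 144
E_12 = -0.850 eV

The energy is 9 times more negative than hydrogen at the same n due to the stronger nuclear charge.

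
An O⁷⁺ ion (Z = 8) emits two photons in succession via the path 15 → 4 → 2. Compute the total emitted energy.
213.82113 eV

The energy levels of O⁷⁺ are E_n = -13.6057 × 8² / n² eV.

First transition (15 → 4):
ΔE₁ = |E_4 - E_15|
ΔE₁ = |-54.42280000000 - (-3.87006577778)| = 50.55273422 eV

Second transition (4 → 2):
ΔE₂ = |E_2 - E_4|
ΔE₂ = |-217.69120000000 - (-54.42280000000)| = 163.26840000 eV

Total energy released:
E_total = ΔE₁ + ΔE₂ = 50.55273422 + 163.26840000 = 213.82113 eV

Note: This equals the direct transition 15 → 2: 213.82113 eV ✓
Energy is conserved regardless of the path taken.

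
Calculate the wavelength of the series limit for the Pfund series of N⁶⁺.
46.49 nm

The series limit corresponds to the transition from n = ∞ to n = 5.
This is the highest energy (shortest wavelength) transition in the Pfund series.

E_∞ = 0 eV
E_5 = -13.6057 × 7² / 5² = -26.6672 eV

Energy at series limit:
ΔE = E_∞ - E_5 = 0 - (-26.6672) = 26.6672 eV
λ = hc/E = 1239.84 eV·nm / 26.6672 eV = 46.49 nm

This energy equals the ionization energy from the n = 5 state of N⁶⁺.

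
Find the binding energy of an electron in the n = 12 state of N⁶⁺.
4.6297 eV

The ionization energy is the energy needed to remove the electron completely (n → ∞).

For a hydrogen-like ion with Z = 7, E_n = -13.6057 Z² / n² eV.

At n = 12: E_12 = -13.6057 × 7² / 12² = -4.6297174 eV
At n = ∞: E_∞ = 0 eV

Ionization energy = E_∞ - E_12 = 0 - (-4.6297174) = 4.6297174 eV
Ionization energy ≈ 4.6297 eV

This is also called the binding energy of the electron in state n = 12.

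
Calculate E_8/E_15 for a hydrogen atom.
3.515625

Using E_n = -13.6057 Z² / n² eV with Z = 1:

E_8 = -13.6057 / 8² = -13.6057 / 64 = -0.21258906 eV
E_15 = -13.6057 / 15² = -13.6057 / 225 = -0.06046978 eV

The ratio is:
E_8/E_15 = (-0.21258906) / (-0.06046978)
E_8/E_15 = (-13.6057/64) / (-13.6057/225)
E_8/E_15 = 225/64
E_8/E_15 = 3.515625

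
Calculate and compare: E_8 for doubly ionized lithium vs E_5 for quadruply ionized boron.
B⁴⁺ at n = 5 (E = -13.60570 eV)

Using E_n = -13.6057 Z² / n² eV:

Li²⁺ (Z = 3) at n = 8:
E = -13.6057 × 3² / 8² = -13.6057 × 9 / 64 = -1.91330156 eV

B⁴⁺ (Z = 5) at n = 5:
E = -13.6057 × 5² / 5² = -13.6057 × 25 / 25 = -13.60570000 eV

Since -13.60570000 eV < -1.91330156 eV,
B⁴⁺ at n = 5 is more tightly bound (requires more energy to ionize).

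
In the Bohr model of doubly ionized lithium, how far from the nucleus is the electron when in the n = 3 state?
0.158753 nm (or 1.587532 Å)

The Bohr radius formula is:
r_n = n² a₀ / Z

where a₀ = 0.052917721 nm is the Bohr radius.

For Li²⁺ (Z = 3) at n = 3:
r_3 = 3² × 0.052917721 nm / 3
r_3 = 9 × 0.052917721 nm / 3
r_3 = 0.4762595 nm / 3
r_3 = 0.158753 nm

The electron orbits at approximately 0.158753 nm from the nucleus.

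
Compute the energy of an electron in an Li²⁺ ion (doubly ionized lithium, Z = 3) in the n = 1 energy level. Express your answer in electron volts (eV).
-122.451 eV

The energy levels of a hydrogen-like atom are given by:
E_n = -13.6057 Z² / n² eV  (with Z = 3 for Li²⁺)

For n = 1:
E_1 = -13.6057 × 3² / 1²
E_1 = -13.6057 × 9 / 1
E_1 = -122.451 eV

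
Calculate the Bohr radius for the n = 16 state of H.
13.5469 nm (or 135.4693 Å)

The Bohr radius formula is:
r_n = n² a₀ / Z

where a₀ = 0.0529177 nm is the Bohr radius.

For H (Z = 1) at n = 16:
r_16 = 16² × 0.0529177 nm / 1
r_16 = 256 × 0.0529177 nm / 1
r_16 = 13.54693 nm / 1
r_16 = 13.5469 nm

The electron orbits at approximately 13.5469 nm from the nucleus.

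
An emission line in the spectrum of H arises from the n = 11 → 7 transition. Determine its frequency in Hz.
3.995e+13 Hz

First, find the transition energy:
E_11 = -13.6057 / 11² = -0.1124438 eV
E_7 = -13.6057 / 7² = -0.2776673 eV
|ΔE| = |E_7 - E_11| = 0.1652235 eV

Convert to Joules: E = 0.1652235 eV × (1.602177 × 10⁻¹⁹ J/eV) = 2.64717e-20 J

Using E = hf:
f = E/h = 2.64717e-20 J / (6.62607 × 10⁻³⁴ J·s)
f = 3.995e+13 Hz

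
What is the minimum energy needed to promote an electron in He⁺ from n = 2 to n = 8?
12.755344 eV

The energy levels of a hydrogen-like atom are E_n = -13.6057 Z² eV / n².

Energy at n = 2: E_2 = -13.6057 × 2² / 2² = -13.605700000 eV
Energy at n = 8: E_8 = -13.6057 × 2² / 8² = -0.850356250 eV

The excitation energy is the difference:
ΔE = E_8 - E_2
ΔE = -0.850356250 - (-13.605700000)
ΔE = 12.755344 eV

Since this is positive, energy must be absorbed (photon absorption).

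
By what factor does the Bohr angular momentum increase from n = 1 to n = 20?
20.000000

In the Bohr model, L_n = nℏ, so the ratio is purely the ratio of quantum numbers:

L_20/L_1 = 20ℏ / 1ℏ = 20/1 = 20.000000

The angular momentum scales linearly with n.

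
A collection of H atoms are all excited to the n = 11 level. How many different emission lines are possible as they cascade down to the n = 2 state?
45

The electron can occupy levels n = 2, 3, ..., 11 during de-excitation — that is m = 11 - 2 + 1 = 10 distinct levels.

The number of distinct spectral lines equals the number of ways to choose 2 of these m levels (each pair gives one possible emission transition):

Number of lines = m(m-1)/2 = 10×9/2 = 45

These correspond to all possible transitions between the 10 levels:
11 → 10, 11 → 9, 11 → 8, 11 → 7, 11 → 6, 11 → 5, 11 → 4, 11 → 3...

Each transition produces a photon with a unique energy (and thus wavelength). This count does not depend on Z.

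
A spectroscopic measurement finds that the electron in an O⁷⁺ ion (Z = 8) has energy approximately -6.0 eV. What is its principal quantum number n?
n = 12

The exact energy levels follow E_n = -13.6057 Z² / n² eV with Z = 8.

The measured value (-6.0 eV) is reported to only 2 significant figures, so we must test candidate n values and see which one matches to that precision.

Candidate energies:
  n = 10:  E = -13.6057 × 8² / 10² = -8.70765 eV
  n = 11:  E = -13.6057 × 8² / 11² = -7.19640 eV
  n = 12:  E = -13.6057 × 8² / 12² = -6.04698 eV  ← matches
  n = 13:  E = -13.6057 × 8² / 13² = -5.15245 eV
  n = 14:  E = -13.6057 × 8² / 14² = -4.44268 eV

Checking against the measurement of -6.0 eV (2 sig figs), only n = 12 agrees:
E_12 = -6.04698 eV, which rounds to -6.0 eV ✓

Therefore n = 12.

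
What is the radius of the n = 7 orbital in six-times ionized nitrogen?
0.3704 nm (or 3.7042 Å)

The Bohr radius formula is:
r_n = n² a₀ / Z

where a₀ = 0.0529177 nm is the Bohr radius.

For N⁶⁺ (Z = 7) at n = 7:
r_7 = 7² × 0.0529177 nm / 7
r_7 = 49 × 0.0529177 nm / 7
r_7 = 2.59297 nm / 7
r_7 = 0.3704 nm

The electron orbits at approximately 0.3704 nm from the nucleus.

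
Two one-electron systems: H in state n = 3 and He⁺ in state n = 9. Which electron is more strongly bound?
H at n = 3 (E = -1.51 eV)

Using E_n = -13.6057 Z² / n² eV:

H (Z = 1) at n = 3:
E = -13.6057 × 1² / 3² = -13.6057 × 1 / 9 = -1.51174 eV

He⁺ (Z = 2) at n = 9:
E = -13.6057 × 2² / 9² = -13.6057 × 4 / 81 = -0.67189 eV

Since -1.51174 eV < -0.67189 eV,
H at n = 3 is more tightly bound (requires more energy to ionize).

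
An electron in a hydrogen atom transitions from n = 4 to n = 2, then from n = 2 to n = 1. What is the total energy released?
12.755 eV

The energy levels of hydrogen are E_n = -13.6057 / n² eV.

First transition (4 → 2):
ΔE₁ = |E_2 - E_4|
ΔE₁ = |-3.401425000 - (-0.850356250)| = 2.551069 eV

Second transition (2 → 1):
ΔE₂ = |E_1 - E_2|
ΔE₂ = |-13.605700000 - (-3.401425000)| = 10.204275 eV

Total energy released:
E_total = ΔE₁ + ΔE₂ = 2.551069 + 10.204275 = 12.755 eV

Note: This equals the direct transition 4 → 1: 12.755 eV ✓
Energy is conserved regardless of the path taken.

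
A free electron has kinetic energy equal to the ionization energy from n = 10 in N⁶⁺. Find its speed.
1.531e+06 m/s (or 0.511% of c)

The binding energy at n = 10 for N⁶⁺ is:
E_10 = -13.6057 × 7²/10² = -6.666793 eV
|E_10| = 6.666793 eV

Convert to Joules:
KE = 6.666793 eV × (1.602177 × 10⁻¹⁹ J/eV) = 1.06814e-18 J

Using KE = ½mv²:
v = √(2·KE/m_e)
v = √(2 × 1.06814e-18 J / 9.10938 × 10⁻³¹ kg)
v = 1.531e+06 m/s

This is approximately 0.511% the speed of light.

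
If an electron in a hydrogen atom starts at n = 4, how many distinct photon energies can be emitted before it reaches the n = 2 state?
3

The electron can occupy levels n = 2, 3, ..., 4 during de-excitation — that is m = 4 - 2 + 1 = 3 distinct levels.

The number of distinct spectral lines equals the number of ways to choose 2 of these m levels (each pair gives one possible emission transition):

Number of lines = m(m-1)/2 = 3×2/2 = 3

These correspond to all possible transitions between the 3 levels:
4 → 3, 4 → 2, 3 → 2

Each transition produces a photon with a unique energy (and thus wavelength). This count does not depend on Z.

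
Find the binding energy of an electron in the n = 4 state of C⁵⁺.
30.61283 eV

The ionization energy is the energy needed to remove the electron completely (n → ∞).

For a hydrogen-like ion with Z = 6, E_n = -13.6057 Z² / n² eV.

At n = 4: E_4 = -13.6057 × 6² / 4² = -30.61282500 eV
At n = ∞: E_∞ = 0 eV

Ionization energy = E_∞ - E_4 = 0 - (-30.61282500) = 30.61282500 eV
Ionization energy ≈ 30.61283 eV

This is also called the binding energy of the electron in state n = 4.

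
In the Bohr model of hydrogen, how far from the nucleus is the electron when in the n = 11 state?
6.4030 nm (or 64.0304 Å)

The Bohr radius formula is:
r_n = n² a₀ / Z

where a₀ = 0.0529177 nm is the Bohr radius.

For H (Z = 1) at n = 11:
r_11 = 11² × 0.0529177 nm / 1
r_11 = 121 × 0.0529177 nm / 1
r_11 = 6.40304 nm / 1
r_11 = 6.4030 nm

The electron orbits at approximately 6.4030 nm from the nucleus.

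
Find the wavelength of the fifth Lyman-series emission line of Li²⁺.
10.414 nm

The lines of a series are numbered from the longest wavelength (smallest ΔE) outward; the fifth line is the transition from n = n_f + 5 to n_f.
The Lyman series has all transitions ending at n_f = 1.

For Li²⁺ (Z = 3), the fifth line (ε-line) is the jump from n = 6 to n = 1:
E_6 = -13.6057 × 3² / 6² = -3.40143 eV
E_1 = -13.6057 × 3² / 1² = -122.45130 eV
ΔE = E_6 - E_1 = 119.04987 eV

λ = hc/E = 1239.84 eV·nm / 119.04987 eV
λ = 10.414 nm

This is the ε-line of the Lyman series in Li²⁺.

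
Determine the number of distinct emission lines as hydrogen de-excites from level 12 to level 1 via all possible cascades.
66

The electron can occupy levels n = 1, 2, ..., 12 during de-excitation — that is m = 12 - 1 + 1 = 12 distinct levels.

The number of distinct spectral lines equals the number of ways to choose 2 of these m levels (each pair gives one possible emission transition):

Number of lines = m(m-1)/2 = 12×11/2 = 66

These correspond to all possible transitions between the 12 levels:
12 → 11, 12 → 10, 12 → 9, 12 → 8, 12 → 7, 12 → 6, 12 → 5, 12 → 4...

Each transition produces a photon with a unique energy (and thus wavelength). This count does not depend on Z.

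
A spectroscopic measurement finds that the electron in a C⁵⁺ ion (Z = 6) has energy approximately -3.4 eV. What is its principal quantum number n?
n = 12

The exact energy levels follow E_n = -13.6057 Z² / n² eV with Z = 6.

The measured value (-3.4 eV) is reported to only 2 significant figures, so we must test candidate n values and see which one matches to that precision.

Candidate energies:
  n = 10:  E = -13.6057 × 6² / 10² = -4.89805 eV
  n = 11:  E = -13.6057 × 6² / 11² = -4.04798 eV
  n = 12:  E = -13.6057 × 6² / 12² = -3.40143 eV  ← matches
  n = 13:  E = -13.6057 × 6² / 13² = -2.89826 eV
  n = 14:  E = -13.6057 × 6² / 14² = -2.49901 eV

Checking against the measurement of -3.4 eV (2 sig figs), only n = 12 agrees:
E_12 = -3.40143 eV, which rounds to -3.4 eV ✓

Therefore n = 12.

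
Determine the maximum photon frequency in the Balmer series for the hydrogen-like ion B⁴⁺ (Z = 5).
2.06e+16 Hz

The series limit corresponds to the transition from n = ∞ to n = 2.
This is the highest energy (shortest wavelength) transition in the Balmer series.

E_∞ = 0 eV
E_2 = -13.6057 × 5² / 2² = -85.0356 eV

Energy at series limit:
ΔE = E_∞ - E_2 = 0 - (-85.0356) = 85.0356 eV
E = 85.0356 eV × (1.602177 × 10⁻¹⁹ J/eV) = 1.3624e-17 J
f = E/h = 1.3624e-17 J / (6.62607 × 10⁻³⁴ J·s) = 2.06e+16 Hz

This energy equals the ionization energy from the n = 2 state of B⁴⁺.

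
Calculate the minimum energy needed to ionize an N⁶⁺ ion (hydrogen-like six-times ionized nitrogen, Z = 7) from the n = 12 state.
4.6297 eV

The ionization energy is the energy needed to remove the electron completely (n → ∞).

For a hydrogen-like ion with Z = 7, E_n = -13.6057 Z² / n² eV.

At n = 12: E_12 = -13.6057 × 7² / 12² = -4.6297174 eV
At n = ∞: E_∞ = 0 eV

Ionization energy = E_∞ - E_12 = 0 - (-4.6297174) = 4.6297174 eV
Ionization energy ≈ 4.6297 eV

This is also called the binding energy of the electron in state n = 12.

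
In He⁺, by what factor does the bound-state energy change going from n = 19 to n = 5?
14.440000

Using E_n = -13.6057 Z² / n² eV with Z = 2:

E_5 = -13.6057 × 2² / 5² = -54.4228 / 25 = -2.176912000000 eV
E_19 = -13.6057 × 2² / 19² = -54.4228 / 361 = -0.150755678670 eV

The ratio is:
E_5/E_19 = (-2.176912000000) / (-0.150755678670)
E_5/E_19 = (-54.4228/25) / (-54.4228/361)
E_5/E_19 = 361/25
E_5/E_19 = 14.440000
(Note: the Z² factors cancel in the ratio.)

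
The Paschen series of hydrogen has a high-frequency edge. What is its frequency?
3.6554e+14 Hz

The series limit corresponds to the transition from n = ∞ to n = 3.
This is the highest energy (shortest wavelength) transition in the Paschen series.

E_∞ = 0 eV
E_3 = -13.6057 / 3² = -1.5117444 eV

Energy at series limit:
ΔE = E_∞ - E_3 = 0 - (-1.5117444) = 1.5117444 eV
E = 1.5117444 eV × (1.602177 × 10⁻¹⁹ J/eV) = 2.422082e-19 J
f = E/h = 2.422082e-19 J / (6.62607 × 10⁻³⁴ J·s) = 3.6554e+14 Hz

This energy equals the ionization energy from the n = 3 state of hydrogen.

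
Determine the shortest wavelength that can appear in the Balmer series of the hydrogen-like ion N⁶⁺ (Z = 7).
7.439 nm

The series limit corresponds to the transition from n = ∞ to n = 2.
This is the highest energy (shortest wavelength) transition in the Balmer series.

E_∞ = 0 eV
E_2 = -13.6057 × 7² / 2² = -166.66983 eV

Energy at series limit:
ΔE = E_∞ - E_2 = 0 - (-166.66983) = 166.66983 eV
λ = hc/E = 1239.84 eV·nm / 166.66983 eV = 7.439 nm

This energy equals the ionization energy from the n = 2 state of N⁶⁺.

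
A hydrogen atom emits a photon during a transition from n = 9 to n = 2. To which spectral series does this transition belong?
Balmer series

The spectral series in hydrogen are named based on the final (lower) energy level:
- Lyman series: n_final = 1 (ultraviolet)
- Balmer series: n_final = 2 (visible/near-UV)
- Paschen series: n_final = 3 (infrared)
- Brackett series: n_final = 4 (infrared)
- Pfund series: n_final = 5 (far infrared)

Since this transition ends at n = 2, it belongs to the Balmer series.

For reference, this 9 → 2 line has photon energy
ΔE = 13.6057 eV × (1/2² - 1/9²) = 3.233453395 eV,
corresponding to wavelength λ = hc/ΔE = 1239.84 eV·nm / 3.233453395 eV = 383.44143 nm in the visible/near-UV region.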